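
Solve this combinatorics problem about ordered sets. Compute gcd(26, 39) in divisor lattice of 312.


In a divisor lattice, meet = gcd (greatest common divisor).
By Euclidean algorithm or factoring: gcd(26,39) = 13


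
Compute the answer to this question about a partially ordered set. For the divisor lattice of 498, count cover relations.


A cover relation a -< b holds when a < b with no c strictly between.
Cover relations:
  1 -< 2
  1 -< 3
  1 -< 83
  2 -< 6
  2 -< 166
  3 -< 6
  3 -< 249
  6 -< 498
  ...4 more
Total: 12


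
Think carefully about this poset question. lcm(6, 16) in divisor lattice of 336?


Join=lcm.
gcd(6,16)=2
lcm=48


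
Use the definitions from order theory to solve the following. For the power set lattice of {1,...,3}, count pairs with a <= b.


The order relation is {(a,b) : a <= b}, reflexive so it includes (a,a).
Examples: ({},{}), ({},{1,2}), ({},{1,2,3}), ({},{1,3}), ({},{1}), ...
Total ordered pairs: 27


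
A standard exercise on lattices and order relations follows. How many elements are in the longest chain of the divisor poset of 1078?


A chain is a totally ordered subset; we count the number of elements in a maximum chain.
Compute, for each element x, the size of the longest chain ending at x:
  1: 1
  2: 2
  7: 2
  11: 2
  49: 3
  14: 3
  ...
A maximum chain: 1 < 2 < 14 < 98 < 1078
Number of elements in the longest chain: 5


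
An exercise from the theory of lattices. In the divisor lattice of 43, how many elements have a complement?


An element a is complemented if some b has a meet b = bottom, a join b = top.
a is complemented iff gcd(a, n/a)=1, i.e. a is a unitary divisor of 43.
Complemented elements: 1, 43
Count: 2


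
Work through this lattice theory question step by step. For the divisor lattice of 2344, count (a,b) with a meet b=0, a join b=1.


Complement pair (a,b): a meet b = bottom, a join b = top.
Here: gcd(a,b)=1 and lcm(a,b)=2344, i.e. a*b=2344 with a,b coprime.
Pairs found: (1,2344), (8,293), (293,8), (2344,1)
Total ordered pairs: 4


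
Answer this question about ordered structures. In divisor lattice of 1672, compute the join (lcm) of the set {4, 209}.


In a divisor lattice, join = lcm (least common multiple).
Compute lcm iteratively: start with first element, then lcm(current, next).
Elements: [4, 209]
lcm(4,209) = 836
Final lcm = 836


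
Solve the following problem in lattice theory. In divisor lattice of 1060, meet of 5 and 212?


In a divisor lattice, meet = gcd (greatest common divisor).
By Euclidean algorithm or factoring: gcd(5,212) = 1


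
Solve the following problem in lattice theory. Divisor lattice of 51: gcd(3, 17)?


Meet=gcd.
gcd(3,17)=1


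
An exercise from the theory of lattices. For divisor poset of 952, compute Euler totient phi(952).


phi(n) = n * prod_{p|n} (1 - 1/p).
Prime divisors of 952: [2, 7, 17]
phi(952) = 952 * (1 - 1/2) * (1 - 1/7) * (1 - 1/17)
phi(952) = 384


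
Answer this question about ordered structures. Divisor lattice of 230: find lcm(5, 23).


In a divisor lattice, join = lcm (least common multiple).
gcd(5,23) = 1
lcm(5,23) = 5*23/gcd = 115/1 = 115


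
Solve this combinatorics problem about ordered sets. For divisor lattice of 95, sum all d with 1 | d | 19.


Interval [1,19] in divisors of 95: [1, 19]
Sum = 20


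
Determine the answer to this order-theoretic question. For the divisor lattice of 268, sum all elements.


sigma(n) = sum of divisors.
Divisors of 268: [1, 2, 4, 67, 134, 268]
Sum = 476


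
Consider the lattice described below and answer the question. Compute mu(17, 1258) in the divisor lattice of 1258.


In a divisor lattice, mu(a,b) = mu(b/a) where mu is the classical Mobius function.
b/a = 1258/17 = 74
Prime factorization of 74: primes [2, 37]
74 is squarefree with 2 prime factor(s), so mu(74) = (-1)^2 = 1


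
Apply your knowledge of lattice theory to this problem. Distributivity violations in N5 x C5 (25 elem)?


Distributive law: a ^ (b v c) = (a ^ b) v (a ^ c).
Check all 25^3 = 15625 ordered triples (a,b,c).
  e.g. a=(b,0), b=(a,0), c=(c,0): lhs=(b,0) != rhs=(a,0)
  e.g. a=(b,0), b=(a,0), c=(c,1): lhs=(b,0) != rhs=(a,0)
Total violating triples: 250


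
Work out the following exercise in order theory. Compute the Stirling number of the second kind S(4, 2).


S(n,k) = k*S(n-1,k) + S(n-1,k-1).
S(3,2) = 3, S(3,1) = 1
S(4,2) = 2*3 + 1 = 6 + 1
S(4,2) = 7


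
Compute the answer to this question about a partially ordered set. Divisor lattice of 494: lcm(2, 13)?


Join=lcm.
gcd(2,13)=1
lcm=26


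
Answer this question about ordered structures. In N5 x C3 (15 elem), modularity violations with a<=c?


Modular law: if a <= c then a v (b ^ c) = (a v b) ^ c.
Check all triples (a,b,c) with a <= c among 15 elements.
  e.g. a=(a,0), b=(c,0), c=(b,0): lhs=(a,0) != rhs=(b,0)
  e.g. a=(a,0), b=(c,1), c=(b,0): lhs=(a,0) != rhs=(b,0)
Total violating triples: 18


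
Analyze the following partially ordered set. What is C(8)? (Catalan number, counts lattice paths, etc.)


C(n) = C(2n, n) / (n+1).
C(16, 8) = 12870
C(8) = 12870 / 9 = 1430


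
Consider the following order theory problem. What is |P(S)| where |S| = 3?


Power set = 2^n.
2^3 = 8


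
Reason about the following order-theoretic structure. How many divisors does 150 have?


Divisors of 150: [1, 2, 3, 5, 6, 10, 15, 25, 30, 50, 75, 150]
Count: 12


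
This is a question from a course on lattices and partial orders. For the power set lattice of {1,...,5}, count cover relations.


A cover relation a -< b holds when a < b with no c strictly between.
Cover relations:
  {} -< {1}
  {} -< {2}
  {} -< {3}
  {} -< {4}
  {} -< {5}
  {1} -< {1,2}
  {1} -< {1,3}
  {1} -< {1,4}
  ...72 more
Total: 80


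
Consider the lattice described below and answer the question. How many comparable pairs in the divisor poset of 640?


A comparable pair {a,b} has a < b or b < a in the order.
Count unordered pairs where one element is strictly below the other.
Examples: {1,2}, {1,4}, {1,5}, {1,8}, ...
Total comparable pairs: 92


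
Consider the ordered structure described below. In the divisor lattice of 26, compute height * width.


Height = length of longest chain minus 1; width = size of largest antichain.
A maximum chain: 1 | 13 | 26  (height 2).
A maximum antichain: {2, 13}  (width 2).
Product = 2 * 2 = 4


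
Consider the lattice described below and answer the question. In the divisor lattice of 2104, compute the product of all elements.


Divisors of 2104: [1, 2, 4, 8, 263, 526, 1052, 2104]
Product = n^(d(n)/2) = 2104^(8/2)
Product = 19596699897856


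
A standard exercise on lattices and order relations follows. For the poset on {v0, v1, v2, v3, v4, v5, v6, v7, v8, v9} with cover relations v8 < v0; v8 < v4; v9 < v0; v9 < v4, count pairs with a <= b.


The order relation is {(a,b) : a <= b}, reflexive so it includes (a,a).
Examples: (v0,v0), (v1,v1), (v2,v2), (v3,v3), (v4,v4), ...
Total ordered pairs: 14


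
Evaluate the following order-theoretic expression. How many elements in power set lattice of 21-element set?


Power set = 2^n.
2^21 = 2097152


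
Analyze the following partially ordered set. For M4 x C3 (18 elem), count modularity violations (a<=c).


Modular law: if a <= c then a v (b ^ c) = (a v b) ^ c.
Check all triples (a,b,c) with a <= c among 18 elements.
This lattice is modular (diamonds M_m and their chain-products are modular).
Total violating triples: 0


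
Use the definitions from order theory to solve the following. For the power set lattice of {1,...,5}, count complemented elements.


An element a is complemented if some b has a meet b = bottom, a join b = top.
every subset A has complement S\A, so all elements are complemented.
Complemented elements: {}, {1}, {2}, {3}, {4}, {5}, ... (26 more)
Count: 32


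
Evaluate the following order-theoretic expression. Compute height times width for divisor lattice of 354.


Height = length of longest chain minus 1; width = size of largest antichain.
A maximum chain: 1 | 59 | 177 | 354  (height 3).
A maximum antichain: {2, 3, 59}  (width 3).
Product = 3 * 3 = 9


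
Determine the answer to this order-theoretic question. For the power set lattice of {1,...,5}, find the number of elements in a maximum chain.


A chain is a totally ordered subset; we count the number of elements in a maximum chain.
Compute, for each element x, the size of the longest chain ending at x:
  {}: 1
  {1}: 2
  {2}: 2
  {3}: 2
  {4}: 2
  {5}: 2
  ...
A maximum chain: {} < {1} < {1,2} < {1,2,3} < {1,2,3,4} < {1,2,3,4,5}
Number of elements in the longest chain: 6


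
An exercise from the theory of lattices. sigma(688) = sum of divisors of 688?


sigma(n) = sum of divisors.
Divisors of 688: [1, 2, 4, 8, 16, 43, 86, 172, 344, 688]
Sum = 1364


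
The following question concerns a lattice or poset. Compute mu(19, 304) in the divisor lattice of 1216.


In a divisor lattice, mu(a,b) = mu(b/a) where mu is the classical Mobius function.
b/a = 304/19 = 16
Prime factorization of 16: primes [2]
16 is not squarefree, so mu(16) = 0


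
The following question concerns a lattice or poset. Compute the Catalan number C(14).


C(n) = C(2n, n) / (n+1).
C(28, 14) = 40116600
C(14) = 40116600 / 15 = 2674440


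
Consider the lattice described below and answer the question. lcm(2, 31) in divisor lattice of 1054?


Join=lcm.
gcd(2,31)=1
lcm=62


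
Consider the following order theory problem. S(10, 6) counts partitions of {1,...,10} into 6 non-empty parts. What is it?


S(n,k) = k*S(n-1,k) + S(n-1,k-1).
S(9,6) = 2646, S(9,5) = 6951
S(10,6) = 6*2646 + 6951 = 15876 + 6951
S(10,6) = 22827


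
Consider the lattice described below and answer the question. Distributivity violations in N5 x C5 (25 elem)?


Distributive law: a ^ (b v c) = (a ^ b) v (a ^ c).
Check all 25^3 = 15625 ordered triples (a,b,c).
  e.g. a=(b,0), b=(a,0), c=(c,0): lhs=(b,0) != rhs=(a,0)
  e.g. a=(b,0), b=(a,0), c=(c,1): lhs=(b,0) != rhs=(a,0)
Total violating triples: 250


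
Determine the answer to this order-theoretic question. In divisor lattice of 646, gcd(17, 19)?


Meet=gcd.
gcd(17,19)=1


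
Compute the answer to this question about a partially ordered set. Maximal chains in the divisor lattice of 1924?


A maximal chain goes from the minimum element to a maximal element via cover relations.
Counting all min-to-max paths in the cover graph.
Total maximal chains: 12


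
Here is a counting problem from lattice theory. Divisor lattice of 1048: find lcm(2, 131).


In a divisor lattice, join = lcm (least common multiple).
gcd(2,131) = 1
lcm(2,131) = 2*131/gcd = 262/1 = 262


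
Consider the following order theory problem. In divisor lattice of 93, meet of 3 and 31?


In a divisor lattice, meet = gcd (greatest common divisor).
By Euclidean algorithm or factoring: gcd(3,31) = 1


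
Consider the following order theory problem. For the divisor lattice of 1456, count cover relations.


A cover relation a -< b holds when a < b with no c strictly between.
Cover relations:
  1 -< 2
  1 -< 7
  1 -< 13
  2 -< 4
  2 -< 14
  2 -< 26
  4 -< 8
  4 -< 28
  ...28 more
Total: 36


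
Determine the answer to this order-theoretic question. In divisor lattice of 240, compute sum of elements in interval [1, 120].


Interval [1,120] in divisors of 240: [1, 2, 3, 4, 5, 6, 8, 10, 12, 15, 20, 24, 30, 40, 60, 120]
Sum = 360


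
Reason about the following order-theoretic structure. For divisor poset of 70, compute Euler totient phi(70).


phi(n) = n * prod_{p|n} (1 - 1/p).
Prime divisors of 70: [2, 5, 7]
phi(70) = 70 * (1 - 1/2) * (1 - 1/5) * (1 - 1/7)
phi(70) = 24


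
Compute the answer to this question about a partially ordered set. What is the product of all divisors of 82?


Divisors of 82: [1, 2, 41, 82]
Product = n^(d(n)/2) = 82^(4/2)
Product = 6724


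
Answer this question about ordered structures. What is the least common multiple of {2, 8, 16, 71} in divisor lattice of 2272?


In a divisor lattice, join = lcm (least common multiple).
Compute lcm iteratively: start with first element, then lcm(current, next).
Elements: [2, 8, 16, 71]
lcm(2,8) = 8
lcm(8,16) = 16
lcm(16,71) = 1136
Final lcm = 1136


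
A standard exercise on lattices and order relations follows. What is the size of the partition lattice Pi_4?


B(n) = number of set partitions of an n-element set.
B(n) satisfies the recurrence: B(n+1) = sum_k C(n,k)*B(k).
B(4) = 15


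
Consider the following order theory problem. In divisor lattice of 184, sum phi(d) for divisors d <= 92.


Divisors of 184 up to 92: [1, 2, 4, 8, 23, 46, 92]
phi values: [1, 1, 2, 4, 22, 22, 44]
Sum = 96


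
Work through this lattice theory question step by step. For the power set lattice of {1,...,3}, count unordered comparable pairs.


A comparable pair {a,b} has a < b or b < a in the order.
Count unordered pairs where one element is strictly below the other.
Examples: {{},{1}}, {{},{2}}, {{},{3}}, {{},{1,2}}, ...
Total comparable pairs: 19


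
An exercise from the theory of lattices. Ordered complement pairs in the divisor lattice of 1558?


Complement pair (a,b): a meet b = bottom, a join b = top.
Here: gcd(a,b)=1 and lcm(a,b)=1558, i.e. a*b=1558 with a,b coprime.
Pairs found: (1,1558), (2,779), (19,82), (38,41), ... (4 more)
Total ordered pairs: 8


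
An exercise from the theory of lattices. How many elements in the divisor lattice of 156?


Divisors of 156: [1, 2, 3, 4, 6, 12, 13, 26, 39, 52, 78, 156]
Count: 12


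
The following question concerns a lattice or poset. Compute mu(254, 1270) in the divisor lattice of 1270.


In a divisor lattice, mu(a,b) = mu(b/a) where mu is the classical Mobius function.
b/a = 1270/254 = 5
Prime factorization of 5: primes [5]
5 is squarefree with 1 prime factor(s), so mu(5) = (-1)^1 = -1


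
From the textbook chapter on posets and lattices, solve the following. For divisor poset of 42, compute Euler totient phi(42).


phi(n) = n * prod_{p|n} (1 - 1/p).
Prime divisors of 42: [2, 3, 7]
phi(42) = 42 * (1 - 1/2) * (1 - 1/3) * (1 - 1/7)
phi(42) = 12


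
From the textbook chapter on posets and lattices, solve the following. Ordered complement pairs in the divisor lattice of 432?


Complement pair (a,b): a meet b = bottom, a join b = top.
Here: gcd(a,b)=1 and lcm(a,b)=432, i.e. a*b=432 with a,b coprime.
Pairs found: (1,432), (16,27), (27,16), (432,1)
Total ordered pairs: 4


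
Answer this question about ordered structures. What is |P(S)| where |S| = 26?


Power set = 2^n.
2^26 = 67108864


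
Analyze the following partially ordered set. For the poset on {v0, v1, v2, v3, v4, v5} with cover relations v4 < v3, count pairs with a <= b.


The order relation is {(a,b) : a <= b}, reflexive so it includes (a,a).
Examples: (v0,v0), (v1,v1), (v2,v2), (v3,v3), (v4,v3), ...
Total ordered pairs: 7


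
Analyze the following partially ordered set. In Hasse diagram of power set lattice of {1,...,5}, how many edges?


A cover relation a -< b holds when a < b with no c strictly between.
Cover relations:
  {} -< {1}
  {} -< {2}
  {} -< {3}
  {} -< {4}
  {} -< {5}
  {1} -< {1,2}
  {1} -< {1,3}
  {1} -< {1,4}
  ...72 more
Total: 80


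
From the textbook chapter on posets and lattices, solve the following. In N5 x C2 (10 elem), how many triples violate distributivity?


Distributive law: a ^ (b v c) = (a ^ b) v (a ^ c).
Check all 10^3 = 1000 ordered triples (a,b,c).
  e.g. a=(b,0), b=(a,0), c=(c,0): lhs=(b,0) != rhs=(a,0)
  e.g. a=(b,0), b=(a,0), c=(c,1): lhs=(b,0) != rhs=(a,0)
Total violating triples: 16


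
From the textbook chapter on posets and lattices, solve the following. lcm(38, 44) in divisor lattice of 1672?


Join=lcm.
gcd(38,44)=2
lcm=836


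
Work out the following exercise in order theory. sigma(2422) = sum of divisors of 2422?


sigma(n) = sum of divisors.
Divisors of 2422: [1, 2, 7, 14, 173, 346, 1211, 2422]
Sum = 4176


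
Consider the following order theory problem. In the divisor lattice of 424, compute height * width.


Height = length of longest chain minus 1; width = size of largest antichain.
A maximum chain: 1 | 53 | 106 | 212 | 424  (height 4).
A maximum antichain: {2, 53}  (width 2).
Product = 4 * 2 = 8


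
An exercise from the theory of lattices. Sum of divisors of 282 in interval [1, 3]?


Interval [1,3] in divisors of 282: [1, 3]
Sum = 4


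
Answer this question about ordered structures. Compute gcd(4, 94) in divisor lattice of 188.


In a divisor lattice, meet = gcd (greatest common divisor).
By Euclidean algorithm or factoring: gcd(4,94) = 2


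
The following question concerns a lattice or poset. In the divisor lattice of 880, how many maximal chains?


A maximal chain goes from the minimum element to a maximal element via cover relations.
Counting all min-to-max paths in the cover graph.
Total maximal chains: 30


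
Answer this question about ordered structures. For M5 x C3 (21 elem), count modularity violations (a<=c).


Modular law: if a <= c then a v (b ^ c) = (a v b) ^ c.
Check all triples (a,b,c) with a <= c among 21 elements.
This lattice is modular (diamonds M_m and their chain-products are modular).
Total violating triples: 0


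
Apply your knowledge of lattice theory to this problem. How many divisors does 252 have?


Divisors of 252: [1, 2, 3, 4, 6, 7, 9, 12, 14, 18, 21, 28, 36, 42, 63, 84, 126, 252]
Count: 18


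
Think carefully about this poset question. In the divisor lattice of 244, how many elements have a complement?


An element a is complemented if some b has a meet b = bottom, a join b = top.
a is complemented iff gcd(a, n/a)=1, i.e. a is a unitary divisor of 244.
Complemented elements: 1, 4, 61, 244
Count: 4


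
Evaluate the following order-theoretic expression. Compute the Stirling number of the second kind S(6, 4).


S(n,k) = k*S(n-1,k) + S(n-1,k-1).
S(5,4) = 10, S(5,3) = 25
S(6,4) = 4*10 + 25 = 40 + 25
S(6,4) = 65


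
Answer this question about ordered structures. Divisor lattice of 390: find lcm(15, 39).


In a divisor lattice, join = lcm (least common multiple).
gcd(15,39) = 3
lcm(15,39) = 15*39/gcd = 585/3 = 195


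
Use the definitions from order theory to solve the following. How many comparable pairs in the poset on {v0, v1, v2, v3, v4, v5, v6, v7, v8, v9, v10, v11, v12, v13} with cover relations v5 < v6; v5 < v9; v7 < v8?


A comparable pair {a,b} has a < b or b < a in the order.
Count unordered pairs where one element is strictly below the other.
Examples: {v5,v6}, {v5,v9}, {v7,v8}
Total comparable pairs: 3


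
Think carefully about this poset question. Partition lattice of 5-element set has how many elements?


B(n) = number of set partitions of an n-element set.
B(n) satisfies the recurrence: B(n+1) = sum_k C(n,k)*B(k).
B(5) = 52


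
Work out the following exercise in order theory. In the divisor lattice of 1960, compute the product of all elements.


Divisors of 1960: [1, 2, 4, 5, 7, 8, 10, 14, 20, 28, 35, 40, 49, 56, 70, 98, 140, 196, 245, 280, 392, 490, 980, 1960]
Product = n^(d(n)/2) = 1960^(24/2)
Product = 3214199700417740936751087616000000000000


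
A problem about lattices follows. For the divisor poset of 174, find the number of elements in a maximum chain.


A chain is a totally ordered subset; we count the number of elements in a maximum chain.
Compute, for each element x, the size of the longest chain ending at x:
  1: 1
  2: 2
  3: 2
  29: 2
  6: 3
  58: 3
  ...
A maximum chain: 1 < 2 < 6 < 174
Number of elements in the longest chain: 4


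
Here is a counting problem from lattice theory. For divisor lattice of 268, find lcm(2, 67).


In a divisor lattice, join = lcm (least common multiple).
Compute lcm iteratively: start with first element, then lcm(current, next).
Elements: [2, 67]
lcm(2,67) = 134
Final lcm = 134


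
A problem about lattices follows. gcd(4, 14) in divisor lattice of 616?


Meet=gcd.
gcd(4,14)=2


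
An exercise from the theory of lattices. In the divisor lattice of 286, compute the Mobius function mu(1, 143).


In a divisor lattice, mu(a,b) = mu(b/a) where mu is the classical Mobius function.
b/a = 143/1 = 143
Prime factorization of 143: primes [11, 13]
143 is squarefree with 2 prime factor(s), so mu(143) = (-1)^2 = 1


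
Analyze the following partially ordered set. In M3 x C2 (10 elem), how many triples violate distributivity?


Distributive law: a ^ (b v c) = (a ^ b) v (a ^ c).
Check all 10^3 = 1000 ordered triples (a,b,c).
  e.g. a=(a1,0), b=(a2,0), c=(a3,0): lhs=(a1,0) != rhs=(0,0)
  e.g. a=(a1,0), b=(a2,0), c=(a3,1): lhs=(a1,0) != rhs=(0,0)
Total violating triples: 48


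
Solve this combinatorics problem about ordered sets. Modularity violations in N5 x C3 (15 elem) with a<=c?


Modular law: if a <= c then a v (b ^ c) = (a v b) ^ c.
Check all triples (a,b,c) with a <= c among 15 elements.
  e.g. a=(a,0), b=(c,0), c=(b,0): lhs=(a,0) != rhs=(b,0)
  e.g. a=(a,0), b=(c,1), c=(b,0): lhs=(a,0) != rhs=(b,0)
Total violating triples: 18


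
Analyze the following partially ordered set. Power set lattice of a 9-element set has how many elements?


Power set = 2^n.
2^9 = 512


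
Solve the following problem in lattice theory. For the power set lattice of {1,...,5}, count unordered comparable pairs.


A comparable pair {a,b} has a < b or b < a in the order.
Count unordered pairs where one element is strictly below the other.
Examples: {{},{1}}, {{},{2}}, {{},{3}}, {{},{4}}, ...
Total comparable pairs: 211


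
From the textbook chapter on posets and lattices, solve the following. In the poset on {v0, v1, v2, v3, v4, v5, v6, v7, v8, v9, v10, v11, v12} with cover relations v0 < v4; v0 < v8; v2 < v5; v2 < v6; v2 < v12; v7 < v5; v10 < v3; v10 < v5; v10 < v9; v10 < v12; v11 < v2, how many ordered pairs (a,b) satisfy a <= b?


The order relation is {(a,b) : a <= b}, reflexive so it includes (a,a).
Examples: (v0,v0), (v0,v4), (v0,v8), (v1,v1), (v10,v10), ...
Total ordered pairs: 27


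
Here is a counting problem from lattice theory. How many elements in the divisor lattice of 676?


Divisors of 676: [1, 2, 4, 13, 26, 52, 169, 338, 676]
Count: 9


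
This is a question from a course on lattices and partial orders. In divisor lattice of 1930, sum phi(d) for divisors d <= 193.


Divisors of 1930 up to 193: [1, 2, 5, 10, 193]
phi values: [1, 1, 4, 4, 192]
Sum = 202


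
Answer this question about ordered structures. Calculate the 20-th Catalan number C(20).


C(n) = C(2n, n) / (n+1).
C(40, 20) = 137846528820
C(20) = 137846528820 / 21 = 6564120420


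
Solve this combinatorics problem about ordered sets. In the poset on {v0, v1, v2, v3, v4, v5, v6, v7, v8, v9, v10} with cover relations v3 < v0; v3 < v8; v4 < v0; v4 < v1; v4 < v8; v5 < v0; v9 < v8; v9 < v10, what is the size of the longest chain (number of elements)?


A chain is a totally ordered subset; we count the number of elements in a maximum chain.
Compute, for each element x, the size of the longest chain ending at x:
  v2: 1
  v3: 1
  v4: 1
  v5: 1
  v6: 1
  v7: 1
  ...
A maximum chain: v3 < v0
Number of elements in the longest chain: 2


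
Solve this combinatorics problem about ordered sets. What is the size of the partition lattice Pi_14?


B(n) = number of set partitions of an n-element set.
B(n) satisfies the recurrence: B(n+1) = sum_k C(n,k)*B(k).
B(14) = 190899322


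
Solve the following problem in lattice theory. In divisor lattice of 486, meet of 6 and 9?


In a divisor lattice, meet = gcd (greatest common divisor).
By Euclidean algorithm or factoring: gcd(6,9) = 3


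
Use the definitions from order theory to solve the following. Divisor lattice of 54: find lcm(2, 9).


In a divisor lattice, join = lcm (least common multiple).
gcd(2,9) = 1
lcm(2,9) = 2*9/gcd = 18/1 = 18


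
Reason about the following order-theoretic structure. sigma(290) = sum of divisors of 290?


sigma(n) = sum of divisors.
Divisors of 290: [1, 2, 5, 10, 29, 58, 145, 290]
Sum = 540


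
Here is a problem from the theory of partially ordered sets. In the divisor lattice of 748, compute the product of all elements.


Divisors of 748: [1, 2, 4, 11, 17, 22, 34, 44, 68, 187, 374, 748]
Product = n^(d(n)/2) = 748^(12/2)
Product = 175149776384856064


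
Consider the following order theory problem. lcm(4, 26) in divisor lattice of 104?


Join=lcm.
gcd(4,26)=2
lcm=52


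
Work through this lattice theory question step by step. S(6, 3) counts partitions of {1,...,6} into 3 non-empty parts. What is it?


S(n,k) = k*S(n-1,k) + S(n-1,k-1).
S(5,3) = 25, S(5,2) = 15
S(6,3) = 3*25 + 15 = 75 + 15
S(6,3) = 90


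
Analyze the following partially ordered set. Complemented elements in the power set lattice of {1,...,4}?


An element a is complemented if some b has a meet b = bottom, a join b = top.
every subset A has complement S\A, so all elements are complemented.
Complemented elements: {}, {1}, {2}, {3}, {4}, {1,2}, ... (10 more)
Count: 16


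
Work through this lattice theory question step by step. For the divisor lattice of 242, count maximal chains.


A maximal chain goes from the minimum element to a maximal element via cover relations.
Counting all min-to-max paths in the cover graph.
Total maximal chains: 3


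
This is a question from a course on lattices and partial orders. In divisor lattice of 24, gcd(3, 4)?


Meet=gcd.
gcd(3,4)=1


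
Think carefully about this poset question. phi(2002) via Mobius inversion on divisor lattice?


phi(n) = n * prod_{p|n} (1 - 1/p).
Prime divisors of 2002: [2, 7, 11, 13]
phi(2002) = 2002 * (1 - 1/2) * (1 - 1/7) * (1 - 1/11) * (1 - 1/13)
phi(2002) = 720


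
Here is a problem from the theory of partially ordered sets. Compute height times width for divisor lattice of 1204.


Height = length of longest chain minus 1; width = size of largest antichain.
A maximum chain: 1 | 43 | 301 | 602 | 1204  (height 4).
A maximum antichain: {4, 14, 86, 301}  (width 4).
Product = 4 * 4 = 16


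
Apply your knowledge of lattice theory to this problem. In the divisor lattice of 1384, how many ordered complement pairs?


Complement pair (a,b): a meet b = bottom, a join b = top.
Here: gcd(a,b)=1 and lcm(a,b)=1384, i.e. a*b=1384 with a,b coprime.
Pairs found: (1,1384), (8,173), (173,8), (1384,1)
Total ordered pairs: 4


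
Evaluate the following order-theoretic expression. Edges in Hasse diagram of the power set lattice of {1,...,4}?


A cover relation a -< b holds when a < b with no c strictly between.
Cover relations:
  {} -< {1}
  {} -< {2}
  {} -< {3}
  {} -< {4}
  {1} -< {1,2}
  {1} -< {1,3}
  {1} -< {1,4}
  {2} -< {1,2}
  ...24 more
Total: 32


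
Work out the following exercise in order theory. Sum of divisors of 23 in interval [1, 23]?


Interval [1,23] in divisors of 23: [1, 23]
Sum = 24


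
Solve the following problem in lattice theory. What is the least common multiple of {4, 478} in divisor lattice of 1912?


In a divisor lattice, join = lcm (least common multiple).
Compute lcm iteratively: start with first element, then lcm(current, next).
Elements: [4, 478]
lcm(4,478) = 956
Final lcm = 956


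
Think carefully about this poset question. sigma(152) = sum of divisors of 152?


sigma(n) = sum of divisors.
Divisors of 152: [1, 2, 4, 8, 19, 38, 76, 152]
Sum = 300


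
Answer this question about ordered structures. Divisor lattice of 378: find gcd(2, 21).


In a divisor lattice, meet = gcd (greatest common divisor).
By Euclidean algorithm or factoring: gcd(2,21) = 1


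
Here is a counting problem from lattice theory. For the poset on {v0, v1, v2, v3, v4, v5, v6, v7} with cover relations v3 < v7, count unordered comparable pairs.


A comparable pair {a,b} has a < b or b < a in the order.
Count unordered pairs where one element is strictly below the other.
Examples: {v3,v7}
Total comparable pairs: 1


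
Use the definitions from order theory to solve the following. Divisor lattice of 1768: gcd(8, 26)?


Meet=gcd.
gcd(8,26)=2


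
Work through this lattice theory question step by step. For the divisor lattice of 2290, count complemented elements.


An element a is complemented if some b has a meet b = bottom, a join b = top.
a is complemented iff gcd(a, n/a)=1, i.e. a is a unitary divisor of 2290.
Complemented elements: 1, 2, 5, 10, 229, 458, ... (2 more)
Count: 8


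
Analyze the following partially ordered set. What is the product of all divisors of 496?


Divisors of 496: [1, 2, 4, 8, 16, 31, 62, 124, 248, 496]
Product = n^(d(n)/2) = 496^(10/2)
Product = 30019840638976


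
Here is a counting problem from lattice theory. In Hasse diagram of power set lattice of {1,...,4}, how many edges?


A cover relation a -< b holds when a < b with no c strictly between.
Cover relations:
  {} -< {1}
  {} -< {2}
  {} -< {3}
  {} -< {4}
  {1} -< {1,2}
  {1} -< {1,3}
  {1} -< {1,4}
  {2} -< {1,2}
  ...24 more
Total: 32


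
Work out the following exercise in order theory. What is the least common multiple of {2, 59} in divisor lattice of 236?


In a divisor lattice, join = lcm (least common multiple).
Compute lcm iteratively: start with first element, then lcm(current, next).
Elements: [2, 59]
lcm(2,59) = 118
Final lcm = 118


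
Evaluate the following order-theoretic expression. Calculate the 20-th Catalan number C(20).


C(n) = C(2n, n) / (n+1).
C(40, 20) = 137846528820
C(20) = 137846528820 / 21 = 6564120420


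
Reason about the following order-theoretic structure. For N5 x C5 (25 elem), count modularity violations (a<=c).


Modular law: if a <= c then a v (b ^ c) = (a v b) ^ c.
Check all triples (a,b,c) with a <= c among 25 elements.
  e.g. a=(a,0), b=(c,0), c=(b,0): lhs=(a,0) != rhs=(b,0)
  e.g. a=(a,0), b=(c,1), c=(b,0): lhs=(a,0) != rhs=(b,0)
Total violating triples: 75


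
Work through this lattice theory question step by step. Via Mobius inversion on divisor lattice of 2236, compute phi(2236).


phi(n) = n * prod_{p|n} (1 - 1/p).
Prime divisors of 2236: [2, 13, 43]
phi(2236) = 2236 * (1 - 1/2) * (1 - 1/13) * (1 - 1/43)
phi(2236) = 1008


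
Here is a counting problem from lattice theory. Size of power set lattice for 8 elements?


Power set = 2^n.
2^8 = 256


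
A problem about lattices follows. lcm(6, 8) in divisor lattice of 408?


Join=lcm.
gcd(6,8)=2
lcm=24


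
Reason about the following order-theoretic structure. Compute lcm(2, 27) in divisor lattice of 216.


In a divisor lattice, join = lcm (least common multiple).
gcd(2,27) = 1
lcm(2,27) = 2*27/gcd = 54/1 = 54


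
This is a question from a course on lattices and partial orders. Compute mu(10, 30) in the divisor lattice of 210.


In a divisor lattice, mu(a,b) = mu(b/a) where mu is the classical Mobius function.
b/a = 30/10 = 3
Prime factorization of 3: primes [3]
3 is squarefree with 1 prime factor(s), so mu(3) = (-1)^1 = -1


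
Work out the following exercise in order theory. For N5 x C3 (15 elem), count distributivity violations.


Distributive law: a ^ (b v c) = (a ^ b) v (a ^ c).
Check all 15^3 = 3375 ordered triples (a,b,c).
  e.g. a=(b,0), b=(a,0), c=(c,0): lhs=(b,0) != rhs=(a,0)
  e.g. a=(b,0), b=(a,0), c=(c,1): lhs=(b,0) != rhs=(a,0)
Total violating triples: 54


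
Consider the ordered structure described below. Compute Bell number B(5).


B(n) = number of set partitions of an n-element set.
B(n) satisfies the recurrence: B(n+1) = sum_k C(n,k)*B(k).
B(5) = 52


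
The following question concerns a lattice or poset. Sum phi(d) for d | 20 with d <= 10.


Divisors of 20 up to 10: [1, 2, 4, 5, 10]
phi values: [1, 1, 2, 4, 4]
Sum = 12


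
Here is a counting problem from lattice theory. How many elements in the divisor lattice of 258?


Divisors of 258: [1, 2, 3, 6, 43, 86, 129, 258]
Count: 8


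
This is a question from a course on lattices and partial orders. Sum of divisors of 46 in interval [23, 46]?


Interval [23,46] in divisors of 46: [23, 46]
Sum = 69


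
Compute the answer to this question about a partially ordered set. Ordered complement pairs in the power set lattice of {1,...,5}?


Complement pair (a,b): a meet b = bottom, a join b = top.
Here: A intersect B = {} and A union B = {1,...,5}.
Pairs found: ({},{1,2,3,4,5}), ({1},{2,3,4,5}), ({2},{1,3,4,5}), ({3},{1,2,4,5}), ... (28 more)
Total ordered pairs: 32


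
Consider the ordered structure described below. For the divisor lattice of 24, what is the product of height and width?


Height = length of longest chain minus 1; width = size of largest antichain.
A maximum chain: 1 | 3 | 6 | 12 | 24  (height 4).
A maximum antichain: {2, 3}  (width 2).
Product = 4 * 2 = 8


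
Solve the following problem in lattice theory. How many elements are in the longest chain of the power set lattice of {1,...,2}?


A chain is a totally ordered subset; we count the number of elements in a maximum chain.
Compute, for each element x, the size of the longest chain ending at x:
  {}: 1
  {1}: 2
  {2}: 2
  {1,2}: 3
A maximum chain: {} < {1} < {1,2}
Number of elements in the longest chain: 3


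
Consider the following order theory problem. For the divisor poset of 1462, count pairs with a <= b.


The order relation is {(a,b) : a <= b}, reflexive so it includes (a,a).
Examples: (1,1), (1,1462), (1,17), (1,2), (1,34), ...
Total ordered pairs: 27


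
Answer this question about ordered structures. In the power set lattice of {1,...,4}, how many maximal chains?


A maximal chain goes from the minimum element to a maximal element via cover relations.
Counting all min-to-max paths in the cover graph.
Total maximal chains: 24


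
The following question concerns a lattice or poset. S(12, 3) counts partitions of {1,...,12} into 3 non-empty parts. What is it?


S(n,k) = k*S(n-1,k) + S(n-1,k-1).
S(11,3) = 28501, S(11,2) = 1023
S(12,3) = 3*28501 + 1023 = 85503 + 1023
S(12,3) = 86526


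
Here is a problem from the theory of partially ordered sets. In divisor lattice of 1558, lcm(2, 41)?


Join=lcm.
gcd(2,41)=1
lcm=82


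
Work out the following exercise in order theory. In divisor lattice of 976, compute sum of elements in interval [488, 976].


Interval [488,976] in divisors of 976: [488, 976]
Sum = 1464


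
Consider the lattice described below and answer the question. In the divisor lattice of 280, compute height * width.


Height = length of longest chain minus 1; width = size of largest antichain.
A maximum chain: 1 | 7 | 35 | 70 | 140 | 280  (height 5).
A maximum antichain: {4, 10, 14, 35}  (width 4).
Product = 5 * 4 = 20


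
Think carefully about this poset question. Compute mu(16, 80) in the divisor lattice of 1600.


In a divisor lattice, mu(a,b) = mu(b/a) where mu is the classical Mobius function.
b/a = 80/16 = 5
Prime factorization of 5: primes [5]
5 is squarefree with 1 prime factor(s), so mu(5) = (-1)^1 = -1


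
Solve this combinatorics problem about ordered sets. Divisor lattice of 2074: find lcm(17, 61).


In a divisor lattice, join = lcm (least common multiple).
gcd(17,61) = 1
lcm(17,61) = 17*61/gcd = 1037/1 = 1037


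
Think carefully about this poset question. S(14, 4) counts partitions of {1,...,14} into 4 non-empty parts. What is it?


S(n,k) = k*S(n-1,k) + S(n-1,k-1).
S(13,4) = 2532530, S(13,3) = 261625
S(14,4) = 4*2532530 + 261625 = 10130120 + 261625
S(14,4) = 10391745


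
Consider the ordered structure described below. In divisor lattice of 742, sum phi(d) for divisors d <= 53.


Divisors of 742 up to 53: [1, 2, 7, 14, 53]
phi values: [1, 1, 6, 6, 52]
Sum = 66


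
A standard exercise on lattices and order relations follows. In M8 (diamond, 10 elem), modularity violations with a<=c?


Modular law: if a <= c then a v (b ^ c) = (a v b) ^ c.
Check all triples (a,b,c) with a <= c among 10 elements.
This lattice is modular (diamonds M_m and their chain-products are modular).
Total violating triples: 0


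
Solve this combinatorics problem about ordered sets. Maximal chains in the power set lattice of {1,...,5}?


A maximal chain goes from the minimum element to a maximal element via cover relations.
Counting all min-to-max paths in the cover graph.
Total maximal chains: 120


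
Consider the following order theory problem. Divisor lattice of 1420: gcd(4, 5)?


Meet=gcd.
gcd(4,5)=1


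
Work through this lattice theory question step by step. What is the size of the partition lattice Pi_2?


B(n) = number of set partitions of an n-element set.
B(n) satisfies the recurrence: B(n+1) = sum_k C(n,k)*B(k).
B(2) = 2


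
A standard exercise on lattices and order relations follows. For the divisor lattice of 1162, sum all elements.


sigma(n) = sum of divisors.
Divisors of 1162: [1, 2, 7, 14, 83, 166, 581, 1162]
Sum = 2016


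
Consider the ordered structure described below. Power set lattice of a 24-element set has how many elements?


Power set = 2^n.
2^24 = 16777216


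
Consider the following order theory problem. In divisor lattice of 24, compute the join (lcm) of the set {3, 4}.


In a divisor lattice, join = lcm (least common multiple).
Compute lcm iteratively: start with first element, then lcm(current, next).
Elements: [3, 4]
lcm(3,4) = 12
Final lcm = 12


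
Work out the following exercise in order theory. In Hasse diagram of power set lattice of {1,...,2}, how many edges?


A cover relation a -< b holds when a < b with no c strictly between.
Cover relations:
  {} -< {1}
  {} -< {2}
  {1} -< {1,2}
  {2} -< {1,2}
Total: 4


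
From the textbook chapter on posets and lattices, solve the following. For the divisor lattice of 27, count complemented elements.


An element a is complemented if some b has a meet b = bottom, a join b = top.
a is complemented iff gcd(a, n/a)=1, i.e. a is a unitary divisor of 27.
Complemented elements: 1, 27
Count: 2


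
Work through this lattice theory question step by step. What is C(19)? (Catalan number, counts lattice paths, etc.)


C(n) = C(2n, n) / (n+1).
C(38, 19) = 35345263800
C(19) = 35345263800 / 20 = 1767263190


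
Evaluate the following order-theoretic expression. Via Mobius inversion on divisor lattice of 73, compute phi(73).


phi(n) = n * prod_{p|n} (1 - 1/p).
Prime divisors of 73: [73]
phi(73) = 73 * (1 - 1/73)
phi(73) = 72


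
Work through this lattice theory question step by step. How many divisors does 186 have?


Divisors of 186: [1, 2, 3, 6, 31, 62, 93, 186]
Count: 8


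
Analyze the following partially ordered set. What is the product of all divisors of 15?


Divisors of 15: [1, 3, 5, 15]
Product = n^(d(n)/2) = 15^(4/2)
Product = 225


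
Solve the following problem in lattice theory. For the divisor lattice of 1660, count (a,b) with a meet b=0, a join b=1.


Complement pair (a,b): a meet b = bottom, a join b = top.
Here: gcd(a,b)=1 and lcm(a,b)=1660, i.e. a*b=1660 with a,b coprime.
Pairs found: (1,1660), (4,415), (5,332), (20,83), ... (4 more)
Total ordered pairs: 8


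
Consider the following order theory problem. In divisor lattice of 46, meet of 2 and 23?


In a divisor lattice, meet = gcd (greatest common divisor).
By Euclidean algorithm or factoring: gcd(2,23) = 1


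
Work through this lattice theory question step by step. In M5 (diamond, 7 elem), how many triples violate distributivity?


Distributive law: a ^ (b v c) = (a ^ b) v (a ^ c).
Check all 7^3 = 343 ordered triples (a,b,c).
  e.g. a=a1, b=a2, c=a3: lhs=a1 != rhs=0
  e.g. a=a1, b=a2, c=a4: lhs=a1 != rhs=0
Total violating triples: 60


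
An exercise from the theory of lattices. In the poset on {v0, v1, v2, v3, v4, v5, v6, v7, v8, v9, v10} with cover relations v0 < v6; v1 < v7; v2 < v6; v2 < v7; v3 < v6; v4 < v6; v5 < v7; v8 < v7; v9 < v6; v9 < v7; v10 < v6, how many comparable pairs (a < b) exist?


A comparable pair {a,b} has a < b or b < a in the order.
Count unordered pairs where one element is strictly below the other.
Examples: {v0,v6}, {v1,v7}, {v2,v6}, {v2,v7}, ...
Total comparable pairs: 11
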